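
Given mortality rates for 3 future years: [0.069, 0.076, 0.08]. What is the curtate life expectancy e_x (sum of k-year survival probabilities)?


e_x = sum_{k=1}^{n} k_p_x
k_p_x values:
  1_p_x = 0.931
  2_p_x = 0.860244
  3_p_x = 0.791424
e_x = 2.5827


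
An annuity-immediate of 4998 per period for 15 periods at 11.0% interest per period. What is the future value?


FV = PMT * ((1+i)^n - 1) / i
= 4998 * ((1.11)^15 - 1) / 0.11
= 4998 * (4.784589 - 1) / 0.11
= 171957.9842


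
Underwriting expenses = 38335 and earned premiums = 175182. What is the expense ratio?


Expense ratio = expenses / premiums
= 38335 / 175182
= 0.2188


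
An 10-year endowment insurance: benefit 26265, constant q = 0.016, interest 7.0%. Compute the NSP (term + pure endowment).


Term component = 2772.4768
Pure endowment = 10_p_x * v^10 * benefit = 0.851042 * 0.508349 * 26265 = 11362.9374
NSP = 14135.4141


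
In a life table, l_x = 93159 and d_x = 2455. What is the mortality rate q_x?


q_x = d_x / l_x
= 2455 / 93159
= 0.0264


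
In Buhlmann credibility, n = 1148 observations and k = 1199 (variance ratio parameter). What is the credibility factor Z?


Z = n / (n + k)
= 1148 / (1148 + 1199)
= 1148 / 2347
= 0.4891


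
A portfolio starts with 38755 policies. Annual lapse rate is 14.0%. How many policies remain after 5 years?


remaining = initial * (1 - lapse)^years
= 38755 * (1 - 0.14)^5
= 38755 * 0.470427
= 18231.3991


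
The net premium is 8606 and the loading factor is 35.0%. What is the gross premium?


Gross = net * (1 + loading)
= 8606 * (1 + 0.35)
= 8606 * 1.35
= 11618.1


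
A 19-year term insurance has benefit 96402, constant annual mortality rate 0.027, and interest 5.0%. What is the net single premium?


NSP = benefit * sum_{k=0}^{n-1} k_p_x * q * v^(k+1)
With constant q=0.027, v=0.952381
Sum = 0.268156
NSP = 96402 * 0.268156
= 25850.7495


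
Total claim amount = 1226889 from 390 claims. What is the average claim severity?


severity = total / number
= 1226889 / 390
= 3145.8692


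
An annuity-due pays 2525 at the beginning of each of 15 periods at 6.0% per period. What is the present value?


PV_due = PMT * (1-(1+i)^(-n))/i * (1+i)
PV_immediate = 24523.4287
PV_due = 24523.4287 * 1.06
= 25994.8344


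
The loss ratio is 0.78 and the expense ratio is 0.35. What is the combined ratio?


Combined ratio = loss ratio + expense ratio
= 0.78 + 0.35
= 1.13


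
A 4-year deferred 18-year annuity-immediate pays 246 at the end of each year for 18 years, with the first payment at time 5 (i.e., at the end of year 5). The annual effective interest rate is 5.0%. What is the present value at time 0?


PV at time 4 of the 18-year annuity-immediate:
a_n = 246 * (1-(1+0.05)^(-18))/0.05 = 2875.6384
Discount back 4 years to time 0:
PV = 2875.6384 * (1+0.05)^(-4)
= 2875.6384 * 0.822702
= 2365.7948


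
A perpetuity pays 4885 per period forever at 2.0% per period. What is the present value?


PV = PMT / i
= 4885 / 0.02
= 244250.0


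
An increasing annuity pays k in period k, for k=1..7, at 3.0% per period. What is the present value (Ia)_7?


(Ia)_n = sum_{k=1}^{n} k * v^k, v = 1/(1+i)
v = 0.970874
Sum computed term by term:
(Ia)_7 = 24.185


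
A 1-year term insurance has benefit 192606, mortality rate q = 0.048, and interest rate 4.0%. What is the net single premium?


NSP = benefit * q * v
v = 1/(1+i) = 0.961538
NSP = 192606 * 0.048 * 0.961538
= 8889.5077


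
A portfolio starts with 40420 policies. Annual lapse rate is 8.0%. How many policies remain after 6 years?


remaining = initial * (1 - lapse)^years
= 40420 * (1 - 0.08)^6
= 40420 * 0.606355
= 24508.8692


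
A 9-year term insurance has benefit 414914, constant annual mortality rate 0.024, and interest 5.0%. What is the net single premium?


NSP = benefit * sum_{k=0}^{n-1} k_p_x * q * v^(k+1)
With constant q=0.024, v=0.952381
Sum = 0.156319
NSP = 414914 * 0.156319
= 64858.7579


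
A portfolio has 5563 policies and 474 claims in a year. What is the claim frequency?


frequency = claims / policies
= 474 / 5563
= 0.0852


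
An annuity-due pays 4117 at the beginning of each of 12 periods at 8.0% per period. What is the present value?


PV_due = PMT * (1-(1+i)^(-n))/i * (1+i)
PV_immediate = 31026.0332
PV_due = 31026.0332 * 1.08
= 33508.1159


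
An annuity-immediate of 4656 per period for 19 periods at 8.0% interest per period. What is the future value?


FV = PMT * ((1+i)^n - 1) / i
= 4656 * ((1.08)^19 - 1) / 0.08
= 4656 * (4.315701 - 1) / 0.08
= 192973.8016


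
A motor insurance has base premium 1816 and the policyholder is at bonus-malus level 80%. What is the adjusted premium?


adjusted = base * BM_level / 100
= 1816 * 80 / 100
= 1816 * 0.8
= 1452.8


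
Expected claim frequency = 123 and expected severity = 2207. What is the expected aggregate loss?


E[S] = E[N] * E[X]
= 123 * 2207
= 271461


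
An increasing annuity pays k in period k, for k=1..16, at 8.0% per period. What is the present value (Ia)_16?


(Ia)_n = sum_{k=1}^{n} k * v^k, v = 1/(1+i)
v = 0.925926
Sum computed term by term:
(Ia)_16 = 61.1154


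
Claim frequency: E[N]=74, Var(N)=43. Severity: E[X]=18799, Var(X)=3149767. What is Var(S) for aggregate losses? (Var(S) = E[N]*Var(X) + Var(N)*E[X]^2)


Var(S) = E[N]*Var(X) + Var(N)*E[X]^2
= 74*3149767 + 43*18799^2
= 233082758 + 15196303243
= 1.5429e+10


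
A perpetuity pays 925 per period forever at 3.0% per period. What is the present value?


PV = PMT / i
= 925 / 0.03
= 30833.3333


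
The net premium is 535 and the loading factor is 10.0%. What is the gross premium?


Gross = net * (1 + loading)
= 535 * (1 + 0.1)
= 535 * 1.1
= 588.5


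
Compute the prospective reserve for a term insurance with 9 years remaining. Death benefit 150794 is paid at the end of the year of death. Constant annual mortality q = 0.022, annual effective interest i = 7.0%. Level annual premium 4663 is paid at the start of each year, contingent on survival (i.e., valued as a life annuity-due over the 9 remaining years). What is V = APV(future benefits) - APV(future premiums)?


v = 1/(1+i) = 0.934579
APV(future benefits) per unit = sum_{k=0}^{8} k_p_x * q * v^(k+1) = 0.13266
APV(future benefits) = 150794 * 0.13266 = 20004.2759
Life annuity-due factor ä_{x:9} = sum_{k=0}^{8} k_p_x * v^k = 6.452082
APV(future premiums) = 4663 * 6.452082 = 30086.0578
V = 20004.2759 - 30086.0578
= -10081.7819


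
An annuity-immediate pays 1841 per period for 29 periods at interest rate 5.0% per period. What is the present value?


PV = PMT * (1 - (1+i)^(-n)) / i
= 1841 * (1 - (1+0.05)^(-29)) / 0.05
= 1841 * (1 - 0.242946) / 0.05
= 1841 * 15.141074
= 27874.7165


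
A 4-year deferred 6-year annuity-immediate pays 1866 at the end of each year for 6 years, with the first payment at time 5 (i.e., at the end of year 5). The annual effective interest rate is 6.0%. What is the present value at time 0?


PV at time 4 of the 6-year annuity-immediate:
a_n = 1866 * (1-(1+0.06)^(-6))/0.06 = 9175.7272
Discount back 4 years to time 0:
PV = 9175.7272 * (1+0.06)^(-4)
= 9175.7272 * 0.792094
= 7268.0354


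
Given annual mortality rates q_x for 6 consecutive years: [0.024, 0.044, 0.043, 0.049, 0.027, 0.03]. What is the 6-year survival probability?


p_k = 1 - q_k for each year
Survival = product of (1 - q_k)
= 0.976 * 0.956 * 0.957 * 0.951 * 0.973 * 0.97
= 0.8015


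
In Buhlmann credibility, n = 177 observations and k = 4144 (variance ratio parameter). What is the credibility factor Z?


Z = n / (n + k)
= 177 / (177 + 4144)
= 177 / 4321
= 0.041


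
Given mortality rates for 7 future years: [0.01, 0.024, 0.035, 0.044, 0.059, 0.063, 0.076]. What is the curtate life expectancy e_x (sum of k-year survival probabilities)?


e_x = sum_{k=1}^{n} k_p_x
k_p_x values:
  1_p_x = 0.99
  2_p_x = 0.96624
  3_p_x = 0.932422
  4_p_x = 0.891395
  5_p_x = 0.838803
  6_p_x = 0.785958
  7_p_x = 0.726225
e_x = 6.131


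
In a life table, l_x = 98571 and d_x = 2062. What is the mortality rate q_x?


q_x = d_x / l_x
= 2062 / 98571
= 0.0209


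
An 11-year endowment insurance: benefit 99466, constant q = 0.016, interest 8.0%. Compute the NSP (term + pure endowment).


Term component = 10623.6756
Pure endowment = 11_p_x * v^11 * benefit = 0.837425 * 0.428883 * 99466 = 35723.9461
NSP = 46347.6218


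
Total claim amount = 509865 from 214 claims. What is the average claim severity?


severity = total / number
= 509865 / 214
= 2382.5467


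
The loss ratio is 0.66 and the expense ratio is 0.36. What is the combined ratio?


Combined ratio = loss ratio + expense ratio
= 0.66 + 0.36
= 1.02


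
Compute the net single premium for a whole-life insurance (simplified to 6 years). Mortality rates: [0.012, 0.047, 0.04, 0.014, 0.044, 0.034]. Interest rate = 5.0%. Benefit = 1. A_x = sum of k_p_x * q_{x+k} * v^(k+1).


v = 0.952381
Year 0: k_p_x=1.0, q=0.012, term=0.011429
Year 1: k_p_x=0.988, q=0.047, term=0.042119
Year 2: k_p_x=0.941564, q=0.04, term=0.032534
Year 3: k_p_x=0.903901, q=0.014, term=0.010411
Year 4: k_p_x=0.891247, q=0.044, term=0.030726
Year 5: k_p_x=0.852032, q=0.034, term=0.021617
A_x = 0.1488


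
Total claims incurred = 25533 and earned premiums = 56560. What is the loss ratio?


Loss ratio = claims / premiums
= 25533 / 56560
= 0.4514


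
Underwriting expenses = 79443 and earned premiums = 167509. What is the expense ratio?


Expense ratio = expenses / premiums
= 79443 / 167509
= 0.4743


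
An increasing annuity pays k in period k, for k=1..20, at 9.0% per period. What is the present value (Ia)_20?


(Ia)_n = sum_{k=1}^{n} k * v^k, v = 1/(1+i)
v = 0.917431
Sum computed term by term:
(Ia)_20 = 70.9055


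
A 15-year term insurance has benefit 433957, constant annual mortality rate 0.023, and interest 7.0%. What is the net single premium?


NSP = benefit * sum_{k=0}^{n-1} k_p_x * q * v^(k+1)
With constant q=0.023, v=0.934579
Sum = 0.184084
NSP = 433957 * 0.184084
= 79884.6405


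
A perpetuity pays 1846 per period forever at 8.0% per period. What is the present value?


PV = PMT / i
= 1846 / 0.08
= 23075.0


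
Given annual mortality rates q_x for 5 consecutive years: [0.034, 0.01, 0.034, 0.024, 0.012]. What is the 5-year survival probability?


p_k = 1 - q_k for each year
Survival = product of (1 - q_k)
= 0.966 * 0.99 * 0.966 * 0.976 * 0.988
= 0.8908


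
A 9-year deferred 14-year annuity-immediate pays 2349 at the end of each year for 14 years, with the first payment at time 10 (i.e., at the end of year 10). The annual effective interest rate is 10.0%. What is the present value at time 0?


PV at time 9 of the 14-year annuity-immediate:
a_n = 2349 * (1-(1+0.1)^(-14))/0.1 = 17304.3488
Discount back 9 years to time 0:
PV = 17304.3488 * (1+0.1)^(-9)
= 17304.3488 * 0.424098
= 7338.7331


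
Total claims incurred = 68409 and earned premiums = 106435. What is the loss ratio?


Loss ratio = claims / premiums
= 68409 / 106435
= 0.6427


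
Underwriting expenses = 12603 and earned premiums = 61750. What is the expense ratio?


Expense ratio = expenses / premiums
= 12603 / 61750
= 0.2041


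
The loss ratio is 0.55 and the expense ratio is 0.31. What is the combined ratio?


Combined ratio = loss ratio + expense ratio
= 0.55 + 0.31
= 0.86


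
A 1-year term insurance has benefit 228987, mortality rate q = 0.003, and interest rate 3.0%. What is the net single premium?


NSP = benefit * q * v
v = 1/(1+i) = 0.970874
NSP = 228987 * 0.003 * 0.970874
= 666.9524


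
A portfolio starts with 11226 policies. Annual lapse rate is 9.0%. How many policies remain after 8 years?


remaining = initial * (1 - lapse)^years
= 11226 * (1 - 0.09)^8
= 11226 * 0.470253
= 5279.0549


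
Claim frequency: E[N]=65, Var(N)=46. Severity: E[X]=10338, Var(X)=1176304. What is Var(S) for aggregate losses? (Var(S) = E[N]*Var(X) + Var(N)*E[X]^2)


Var(S) = E[N]*Var(X) + Var(N)*E[X]^2
= 65*1176304 + 46*10338^2
= 76459760 + 4916215224
= 4.9927e+09


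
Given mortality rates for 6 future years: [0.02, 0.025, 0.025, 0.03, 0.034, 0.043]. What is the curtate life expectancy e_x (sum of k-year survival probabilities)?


e_x = sum_{k=1}^{n} k_p_x
k_p_x values:
  1_p_x = 0.98
  2_p_x = 0.9555
  3_p_x = 0.931612
  4_p_x = 0.903664
  5_p_x = 0.87294
  6_p_x = 0.835403
e_x = 5.4791


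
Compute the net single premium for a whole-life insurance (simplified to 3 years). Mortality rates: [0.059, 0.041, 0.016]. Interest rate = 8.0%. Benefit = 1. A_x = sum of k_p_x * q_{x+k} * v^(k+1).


v = 0.925926
Year 0: k_p_x=1.0, q=0.059, term=0.05463
Year 1: k_p_x=0.941, q=0.041, term=0.033077
Year 2: k_p_x=0.902419, q=0.016, term=0.011462
A_x = 0.0992


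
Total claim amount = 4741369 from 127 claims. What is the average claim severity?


severity = total / number
= 4741369 / 127
= 37333.6142


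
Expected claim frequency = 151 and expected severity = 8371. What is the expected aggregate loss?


E[S] = E[N] * E[X]
= 151 * 8371
= 1.2640e+06


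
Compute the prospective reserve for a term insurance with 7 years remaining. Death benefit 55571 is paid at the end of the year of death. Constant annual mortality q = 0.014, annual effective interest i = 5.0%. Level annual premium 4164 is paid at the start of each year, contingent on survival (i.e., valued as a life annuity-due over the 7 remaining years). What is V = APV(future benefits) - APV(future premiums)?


v = 1/(1+i) = 0.952381
APV(future benefits) per unit = sum_{k=0}^{6} k_p_x * q * v^(k+1) = 0.077899
APV(future benefits) = 55571 * 0.077899 = 4328.8994
Life annuity-due factor ä_{x:7} = sum_{k=0}^{6} k_p_x * v^k = 5.84239
APV(future premiums) = 4164 * 5.84239 = 24327.712
V = 4328.8994 - 24327.712
= -19998.8126


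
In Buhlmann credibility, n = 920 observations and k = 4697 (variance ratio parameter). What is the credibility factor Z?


Z = n / (n + k)
= 920 / (920 + 4697)
= 920 / 5617
= 0.1638


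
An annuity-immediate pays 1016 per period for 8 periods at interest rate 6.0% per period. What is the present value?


PV = PMT * (1 - (1+i)^(-n)) / i
= 1016 * (1 - (1+0.06)^(-8)) / 0.06
= 1016 * (1 - 0.627412) / 0.06
= 1016 * 6.209794
= 6309.1505


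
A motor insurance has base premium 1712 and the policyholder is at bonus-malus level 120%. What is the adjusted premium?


adjusted = base * BM_level / 100
= 1712 * 120 / 100
= 1712 * 1.2
= 2054.4


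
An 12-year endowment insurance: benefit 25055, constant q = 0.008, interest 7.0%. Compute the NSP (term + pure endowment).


Term component = 1533.5891
Pure endowment = 12_p_x * v^12 * benefit = 0.908113 * 0.444012 * 25055 = 10102.5066
NSP = 11636.0956


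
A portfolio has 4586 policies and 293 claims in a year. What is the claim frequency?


frequency = claims / policies
= 293 / 4586
= 0.0639


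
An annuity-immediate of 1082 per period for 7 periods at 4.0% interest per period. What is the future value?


FV = PMT * ((1+i)^n - 1) / i
= 1082 * ((1.04)^7 - 1) / 0.04
= 1082 * (1.315932 - 1) / 0.04
= 8545.9546


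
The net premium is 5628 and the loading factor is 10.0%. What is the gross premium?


Gross = net * (1 + loading)
= 5628 * (1 + 0.1)
= 5628 * 1.1
= 6190.8


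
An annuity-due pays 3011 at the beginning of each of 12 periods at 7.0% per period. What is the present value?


PV_due = PMT * (1-(1+i)^(-n))/i * (1+i)
PV_immediate = 23915.4284
PV_due = 23915.4284 * 1.07
= 25589.5084


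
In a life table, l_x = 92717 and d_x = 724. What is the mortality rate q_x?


q_x = d_x / l_x
= 724 / 92717
= 0.0078


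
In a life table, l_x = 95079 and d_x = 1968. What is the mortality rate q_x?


q_x = d_x / l_x
= 1968 / 95079
= 0.0207


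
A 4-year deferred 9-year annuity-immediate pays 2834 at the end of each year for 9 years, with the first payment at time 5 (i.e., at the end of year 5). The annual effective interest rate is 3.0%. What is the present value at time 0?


PV at time 4 of the 9-year annuity-immediate:
a_n = 2834 * (1-(1+0.03)^(-9))/0.03 = 22065.8327
Discount back 4 years to time 0:
PV = 22065.8327 * (1+0.03)^(-4)
= 22065.8327 * 0.888487
= 19605.2065


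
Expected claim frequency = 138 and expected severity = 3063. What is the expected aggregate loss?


E[S] = E[N] * E[X]
= 138 * 3063
= 422694


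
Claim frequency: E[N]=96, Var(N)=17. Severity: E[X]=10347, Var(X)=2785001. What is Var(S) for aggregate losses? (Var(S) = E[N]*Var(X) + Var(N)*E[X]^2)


Var(S) = E[N]*Var(X) + Var(N)*E[X]^2
= 96*2785001 + 17*10347^2
= 267360096 + 1820026953
= 2.0874e+09


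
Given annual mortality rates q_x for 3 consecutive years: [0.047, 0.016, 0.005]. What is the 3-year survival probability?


p_k = 1 - q_k for each year
Survival = product of (1 - q_k)
= 0.953 * 0.984 * 0.995
= 0.9331


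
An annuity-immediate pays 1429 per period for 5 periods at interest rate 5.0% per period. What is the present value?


PV = PMT * (1 - (1+i)^(-n)) / i
= 1429 * (1 - (1+0.05)^(-5)) / 0.05
= 1429 * (1 - 0.783526) / 0.05
= 1429 * 4.329477
= 6186.8222


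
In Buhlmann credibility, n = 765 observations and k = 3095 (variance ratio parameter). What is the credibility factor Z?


Z = n / (n + k)
= 765 / (765 + 3095)
= 765 / 3860
= 0.1982


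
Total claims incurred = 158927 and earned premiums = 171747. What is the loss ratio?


Loss ratio = claims / premiums
= 158927 / 171747
= 0.9254


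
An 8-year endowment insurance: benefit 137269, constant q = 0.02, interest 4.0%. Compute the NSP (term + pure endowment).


Term component = 17312.1738
Pure endowment = 8_p_x * v^8 * benefit = 0.850763 * 0.73069 * 137269 = 85332.4787
NSP = 102644.6525


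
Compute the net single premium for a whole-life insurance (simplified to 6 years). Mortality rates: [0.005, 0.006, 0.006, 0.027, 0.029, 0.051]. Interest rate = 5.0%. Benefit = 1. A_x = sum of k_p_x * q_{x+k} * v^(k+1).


v = 0.952381
Year 0: k_p_x=1.0, q=0.005, term=0.004762
Year 1: k_p_x=0.995, q=0.006, term=0.005415
Year 2: k_p_x=0.98903, q=0.006, term=0.005126
Year 3: k_p_x=0.983096, q=0.027, term=0.021837
Year 4: k_p_x=0.956552, q=0.029, term=0.021735
Year 5: k_p_x=0.928812, q=0.051, term=0.035348
A_x = 0.0942


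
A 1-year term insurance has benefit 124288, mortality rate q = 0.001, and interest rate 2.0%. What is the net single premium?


NSP = benefit * q * v
v = 1/(1+i) = 0.980392
NSP = 124288 * 0.001 * 0.980392
= 121.851


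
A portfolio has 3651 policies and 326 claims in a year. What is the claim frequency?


frequency = claims / policies
= 326 / 3651
= 0.0893


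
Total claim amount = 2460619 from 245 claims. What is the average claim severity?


severity = total / number
= 2460619 / 245
= 10043.3429


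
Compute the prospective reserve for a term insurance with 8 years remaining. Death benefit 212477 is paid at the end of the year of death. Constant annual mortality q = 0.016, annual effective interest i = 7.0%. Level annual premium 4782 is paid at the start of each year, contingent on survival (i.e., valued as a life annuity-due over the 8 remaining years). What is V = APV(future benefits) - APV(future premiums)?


v = 1/(1+i) = 0.934579
APV(future benefits) per unit = sum_{k=0}^{7} k_p_x * q * v^(k+1) = 0.090874
APV(future benefits) = 212477 * 0.090874 = 19308.6085
Life annuity-due factor ä_{x:8} = sum_{k=0}^{7} k_p_x * v^k = 6.07719
APV(future premiums) = 4782 * 6.07719 = 29061.1247
V = 19308.6085 - 29061.1247
= -9752.5162


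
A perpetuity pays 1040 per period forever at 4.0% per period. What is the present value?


PV = PMT / i
= 1040 / 0.04
= 26000.0


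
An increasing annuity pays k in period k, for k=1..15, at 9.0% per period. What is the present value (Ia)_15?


(Ia)_n = sum_{k=1}^{n} k * v^k, v = 1/(1+i)
v = 0.917431
Sum computed term by term:
(Ia)_15 = 51.8676


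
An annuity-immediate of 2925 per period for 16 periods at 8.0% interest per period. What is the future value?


FV = PMT * ((1+i)^n - 1) / i
= 2925 * ((1.08)^16 - 1) / 0.08
= 2925 * (3.425943 - 1) / 0.08
= 88698.5279


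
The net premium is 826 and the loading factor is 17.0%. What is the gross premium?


Gross = net * (1 + loading)
= 826 * (1 + 0.17)
= 826 * 1.17
= 966.42


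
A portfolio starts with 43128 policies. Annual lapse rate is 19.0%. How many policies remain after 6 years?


remaining = initial * (1 - lapse)^years
= 43128 * (1 - 0.19)^6
= 43128 * 0.28243
= 12180.621


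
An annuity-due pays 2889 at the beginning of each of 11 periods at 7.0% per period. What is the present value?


PV_due = PMT * (1-(1+i)^(-n))/i * (1+i)
PV_immediate = 21663.6702
PV_due = 21663.6702 * 1.07
= 23180.1271


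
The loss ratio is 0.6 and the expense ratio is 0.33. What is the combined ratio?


Combined ratio = loss ratio + expense ratio
= 0.6 + 0.33
= 0.93


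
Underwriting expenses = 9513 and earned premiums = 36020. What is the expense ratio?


Expense ratio = expenses / premiums
= 9513 / 36020
= 0.2641


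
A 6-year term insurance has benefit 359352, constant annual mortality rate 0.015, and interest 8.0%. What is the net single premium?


NSP = benefit * sum_{k=0}^{n-1} k_p_x * q * v^(k+1)
With constant q=0.015, v=0.925926
Sum = 0.06702
NSP = 359352 * 0.06702
= 24083.8208


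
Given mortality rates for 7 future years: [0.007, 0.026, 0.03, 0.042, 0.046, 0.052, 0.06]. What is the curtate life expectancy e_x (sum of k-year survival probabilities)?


e_x = sum_{k=1}^{n} k_p_x
k_p_x values:
  1_p_x = 0.993
  2_p_x = 0.967182
  3_p_x = 0.938167
  4_p_x = 0.898764
  5_p_x = 0.85742
  6_p_x = 0.812835
  7_p_x = 0.764064
e_x = 6.2314


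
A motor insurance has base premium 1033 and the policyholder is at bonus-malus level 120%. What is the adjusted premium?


adjusted = base * BM_level / 100
= 1033 * 120 / 100
= 1033 * 1.2
= 1239.6


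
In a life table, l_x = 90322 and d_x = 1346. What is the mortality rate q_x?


q_x = d_x / l_x
= 1346 / 90322
= 0.0149


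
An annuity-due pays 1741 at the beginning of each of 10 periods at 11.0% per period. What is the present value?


PV_due = PMT * (1-(1+i)^(-n))/i * (1+i)
PV_immediate = 10253.1529
PV_due = 10253.1529 * 1.11
= 11380.9998


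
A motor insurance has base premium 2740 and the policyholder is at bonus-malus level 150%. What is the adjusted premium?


adjusted = base * BM_level / 100
= 2740 * 150 / 100
= 2740 * 1.5
= 4110.0


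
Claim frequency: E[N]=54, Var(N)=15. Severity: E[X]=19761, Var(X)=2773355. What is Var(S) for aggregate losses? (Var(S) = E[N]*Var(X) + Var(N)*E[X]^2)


Var(S) = E[N]*Var(X) + Var(N)*E[X]^2
= 54*2773355 + 15*19761^2
= 149761170 + 5857456815
= 6.0072e+09


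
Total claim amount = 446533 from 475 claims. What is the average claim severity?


severity = total / number
= 446533 / 475
= 940.0695


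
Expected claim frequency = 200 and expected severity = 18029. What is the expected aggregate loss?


E[S] = E[N] * E[X]
= 200 * 18029
= 3.6058e+06


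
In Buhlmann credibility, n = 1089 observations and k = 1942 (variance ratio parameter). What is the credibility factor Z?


Z = n / (n + k)
= 1089 / (1089 + 1942)
= 1089 / 3031
= 0.3593


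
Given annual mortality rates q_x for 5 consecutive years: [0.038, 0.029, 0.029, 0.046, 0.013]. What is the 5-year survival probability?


p_k = 1 - q_k for each year
Survival = product of (1 - q_k)
= 0.962 * 0.971 * 0.971 * 0.954 * 0.987
= 0.854


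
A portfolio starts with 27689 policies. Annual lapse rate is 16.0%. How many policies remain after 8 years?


remaining = initial * (1 - lapse)^years
= 27689 * (1 - 0.16)^8
= 27689 * 0.247876
= 6863.4355


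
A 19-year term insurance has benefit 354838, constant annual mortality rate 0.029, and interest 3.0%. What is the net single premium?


NSP = benefit * sum_{k=0}^{n-1} k_p_x * q * v^(k+1)
With constant q=0.029, v=0.970874
Sum = 0.331273
NSP = 354838 * 0.331273
= 117548.3171


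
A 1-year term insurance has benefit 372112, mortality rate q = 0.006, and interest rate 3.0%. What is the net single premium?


NSP = benefit * q * v
v = 1/(1+i) = 0.970874
NSP = 372112 * 0.006 * 0.970874
= 2167.6427


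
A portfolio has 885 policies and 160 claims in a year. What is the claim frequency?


frequency = claims / policies
= 160 / 885
= 0.1808


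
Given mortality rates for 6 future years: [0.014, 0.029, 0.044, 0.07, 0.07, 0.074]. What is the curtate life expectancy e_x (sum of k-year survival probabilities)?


e_x = sum_{k=1}^{n} k_p_x
k_p_x values:
  1_p_x = 0.986
  2_p_x = 0.957406
  3_p_x = 0.91528
  4_p_x = 0.851211
  5_p_x = 0.791626
  6_p_x = 0.733045
e_x = 5.2346


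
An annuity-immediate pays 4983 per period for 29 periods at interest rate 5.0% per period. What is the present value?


PV = PMT * (1 - (1+i)^(-n)) / i
= 4983 * (1 - (1+0.05)^(-29)) / 0.05
= 4983 * (1 - 0.242946) / 0.05
= 4983 * 15.141074
= 75447.9696


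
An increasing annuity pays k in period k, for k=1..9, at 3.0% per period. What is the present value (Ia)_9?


(Ia)_n = sum_{k=1}^{n} k * v^k, v = 1/(1+i)
v = 0.970874
Sum computed term by term:
(Ia)_9 = 37.3981


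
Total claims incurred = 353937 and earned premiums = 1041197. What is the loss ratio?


Loss ratio = claims / premiums
= 353937 / 1041197
= 0.3399


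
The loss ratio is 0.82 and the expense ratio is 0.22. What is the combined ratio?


Combined ratio = loss ratio + expense ratio
= 0.82 + 0.22
= 1.04


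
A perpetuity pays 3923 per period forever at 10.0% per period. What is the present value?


PV = PMT / i
= 3923 / 0.1
= 39230.0


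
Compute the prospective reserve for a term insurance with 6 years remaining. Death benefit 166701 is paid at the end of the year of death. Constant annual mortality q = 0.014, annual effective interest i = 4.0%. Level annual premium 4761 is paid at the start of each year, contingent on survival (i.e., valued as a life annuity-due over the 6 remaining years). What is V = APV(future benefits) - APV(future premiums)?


v = 1/(1+i) = 0.961538
APV(future benefits) per unit = sum_{k=0}^{5} k_p_x * q * v^(k+1) = 0.070983
APV(future benefits) = 166701 * 0.070983 = 11832.9249
Life annuity-due factor ä_{x:6} = sum_{k=0}^{5} k_p_x * v^k = 5.273017
APV(future premiums) = 4761 * 5.273017 = 25104.836
V = 11832.9249 - 25104.836
= -13271.9111


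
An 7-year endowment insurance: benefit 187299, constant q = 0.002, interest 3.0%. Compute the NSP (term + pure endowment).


Term component = 2320.4438
Pure endowment = 7_p_x * v^7 * benefit = 0.986084 * 0.813092 * 187299 = 150171.8997
NSP = 152492.3435


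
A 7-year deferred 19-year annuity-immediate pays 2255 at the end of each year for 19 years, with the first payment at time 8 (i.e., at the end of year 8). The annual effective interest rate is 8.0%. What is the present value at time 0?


PV at time 7 of the 19-year annuity-immediate:
a_n = 2255 * (1-(1+0.08)^(-19))/0.08 = 21656.1162
Discount back 7 years to time 0:
PV = 21656.1162 * (1+0.08)^(-7)
= 21656.1162 * 0.58349
= 12636.1358


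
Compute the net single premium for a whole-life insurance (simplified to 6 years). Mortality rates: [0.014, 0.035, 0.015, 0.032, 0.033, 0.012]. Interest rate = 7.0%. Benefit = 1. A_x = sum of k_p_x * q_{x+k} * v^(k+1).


v = 0.934579
Year 0: k_p_x=1.0, q=0.014, term=0.013084
Year 1: k_p_x=0.986, q=0.035, term=0.030142
Year 2: k_p_x=0.95149, q=0.015, term=0.01165
Year 3: k_p_x=0.937218, q=0.032, term=0.02288
Year 4: k_p_x=0.907227, q=0.033, term=0.021346
Year 5: k_p_x=0.877288, q=0.012, term=0.007015
A_x = 0.1061


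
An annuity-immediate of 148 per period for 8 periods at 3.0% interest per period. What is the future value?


FV = PMT * ((1+i)^n - 1) / i
= 148 * ((1.03)^8 - 1) / 0.03
= 148 * (1.26677 - 1) / 0.03
= 1316.0657


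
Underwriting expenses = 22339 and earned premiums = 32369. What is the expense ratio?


Expense ratio = expenses / premiums
= 22339 / 32369
= 0.6901


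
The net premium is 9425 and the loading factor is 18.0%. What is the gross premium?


Gross = net * (1 + loading)
= 9425 * (1 + 0.18)
= 9425 * 1.18
= 11121.5


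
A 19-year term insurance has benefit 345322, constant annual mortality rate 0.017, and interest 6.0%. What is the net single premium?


NSP = benefit * sum_{k=0}^{n-1} k_p_x * q * v^(k+1)
With constant q=0.017, v=0.943396
Sum = 0.168097
NSP = 345322 * 0.168097
= 58047.6123


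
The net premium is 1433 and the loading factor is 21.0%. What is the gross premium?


Gross = net * (1 + loading)
= 1433 * (1 + 0.21)
= 1433 * 1.21
= 1733.93


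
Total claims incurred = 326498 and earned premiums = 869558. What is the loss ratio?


Loss ratio = claims / premiums
= 326498 / 869558
= 0.3755


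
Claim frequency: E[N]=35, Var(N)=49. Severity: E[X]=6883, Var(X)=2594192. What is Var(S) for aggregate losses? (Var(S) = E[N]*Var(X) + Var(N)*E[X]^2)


Var(S) = E[N]*Var(X) + Var(N)*E[X]^2
= 35*2594192 + 49*6883^2
= 90796720 + 2321408761
= 2.4122e+09


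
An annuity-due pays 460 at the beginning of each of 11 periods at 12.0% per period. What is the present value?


PV_due = PMT * (1-(1+i)^(-n))/i * (1+i)
PV_immediate = 2731.3416
PV_due = 2731.3416 * 1.12
= 3059.1026


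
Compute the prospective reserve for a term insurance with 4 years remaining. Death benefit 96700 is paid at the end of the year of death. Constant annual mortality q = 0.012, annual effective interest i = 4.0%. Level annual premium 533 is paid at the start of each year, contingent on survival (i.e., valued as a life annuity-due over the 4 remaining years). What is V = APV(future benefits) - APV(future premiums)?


v = 1/(1+i) = 0.961538
APV(future benefits) per unit = sum_{k=0}^{3} k_p_x * q * v^(k+1) = 0.042806
APV(future benefits) = 96700 * 0.042806 = 4139.3644
Life annuity-due factor ä_{x:4} = sum_{k=0}^{3} k_p_x * v^k = 3.709875
APV(future premiums) = 533 * 3.709875 = 1977.3634
V = 4139.3644 - 1977.3634
= 2162.001


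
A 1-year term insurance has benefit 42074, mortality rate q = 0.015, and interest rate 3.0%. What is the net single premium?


NSP = benefit * q * v
v = 1/(1+i) = 0.970874
NSP = 42074 * 0.015 * 0.970874
= 612.7282


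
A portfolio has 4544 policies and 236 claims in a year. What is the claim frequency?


frequency = claims / policies
= 236 / 4544
= 0.0519


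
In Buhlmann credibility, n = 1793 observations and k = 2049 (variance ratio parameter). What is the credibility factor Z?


Z = n / (n + k)
= 1793 / (1793 + 2049)
= 1793 / 3842
= 0.4667


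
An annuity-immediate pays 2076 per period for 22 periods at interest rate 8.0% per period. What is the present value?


PV = PMT * (1 - (1+i)^(-n)) / i
= 2076 * (1 - (1+0.08)^(-22)) / 0.08
= 2076 * (1 - 0.183941) / 0.08
= 2076 * 10.200744
= 21176.7438


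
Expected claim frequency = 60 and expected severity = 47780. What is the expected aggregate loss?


E[S] = E[N] * E[X]
= 60 * 47780
= 2.8668e+06


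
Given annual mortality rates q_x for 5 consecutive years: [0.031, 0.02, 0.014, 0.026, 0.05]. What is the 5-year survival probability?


p_k = 1 - q_k for each year
Survival = product of (1 - q_k)
= 0.969 * 0.98 * 0.986 * 0.974 * 0.95
= 0.8664


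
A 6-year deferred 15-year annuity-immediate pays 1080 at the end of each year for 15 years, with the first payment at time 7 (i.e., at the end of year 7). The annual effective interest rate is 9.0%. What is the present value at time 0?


PV at time 6 of the 15-year annuity-immediate:
a_n = 1080 * (1-(1+0.09)^(-15))/0.09 = 8705.5435
Discount back 6 years to time 0:
PV = 8705.5435 * (1+0.09)^(-6)
= 8705.5435 * 0.596267
= 5190.8312


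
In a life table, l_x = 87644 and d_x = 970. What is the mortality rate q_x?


q_x = d_x / l_x
= 970 / 87644
= 0.0111


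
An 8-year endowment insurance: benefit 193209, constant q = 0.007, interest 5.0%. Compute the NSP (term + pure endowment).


Term component = 8545.381
Pure endowment = 8_p_x * v^8 * benefit = 0.945353 * 0.676839 * 193209 = 123625.1832
NSP = 132170.5642


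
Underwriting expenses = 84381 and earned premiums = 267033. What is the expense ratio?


Expense ratio = expenses / premiums
= 84381 / 267033
= 0.316


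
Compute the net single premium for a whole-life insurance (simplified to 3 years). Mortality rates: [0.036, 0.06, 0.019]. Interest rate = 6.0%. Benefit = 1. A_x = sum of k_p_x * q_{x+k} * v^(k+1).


v = 0.943396
Year 0: k_p_x=1.0, q=0.036, term=0.033962
Year 1: k_p_x=0.964, q=0.06, term=0.051477
Year 2: k_p_x=0.90616, q=0.019, term=0.014456
A_x = 0.0999


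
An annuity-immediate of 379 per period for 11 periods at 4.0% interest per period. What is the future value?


FV = PMT * ((1+i)^n - 1) / i
= 379 * ((1.04)^11 - 1) / 0.04
= 379 * (1.539454 - 1) / 0.04
= 5111.3272


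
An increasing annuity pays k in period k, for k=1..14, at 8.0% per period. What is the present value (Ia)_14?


(Ia)_n = sum_{k=1}^{n} k * v^k, v = 1/(1+i)
v = 0.925926
Sum computed term by term:
(Ia)_14 = 51.7165


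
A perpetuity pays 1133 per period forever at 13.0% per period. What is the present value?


PV = PMT / i
= 1133 / 0.13
= 8715.3846


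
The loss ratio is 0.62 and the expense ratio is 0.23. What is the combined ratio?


Combined ratio = loss ratio + expense ratio
= 0.62 + 0.23
= 0.85


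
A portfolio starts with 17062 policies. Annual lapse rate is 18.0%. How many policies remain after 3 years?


remaining = initial * (1 - lapse)^years
= 17062 * (1 - 0.18)^3
= 17062 * 0.551368
= 9407.4408


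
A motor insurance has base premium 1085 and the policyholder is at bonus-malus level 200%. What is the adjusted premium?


adjusted = base * BM_level / 100
= 1085 * 200 / 100
= 1085 * 2.0
= 2170.0


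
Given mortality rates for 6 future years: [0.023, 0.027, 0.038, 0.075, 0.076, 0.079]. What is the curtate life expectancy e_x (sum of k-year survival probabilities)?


e_x = sum_{k=1}^{n} k_p_x
k_p_x values:
  1_p_x = 0.977
  2_p_x = 0.950621
  3_p_x = 0.914497
  4_p_x = 0.84591
  5_p_x = 0.781621
  6_p_x = 0.719873
e_x = 5.1895


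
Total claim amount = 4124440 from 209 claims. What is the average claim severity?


severity = total / number
= 4124440 / 209
= 19734.1627


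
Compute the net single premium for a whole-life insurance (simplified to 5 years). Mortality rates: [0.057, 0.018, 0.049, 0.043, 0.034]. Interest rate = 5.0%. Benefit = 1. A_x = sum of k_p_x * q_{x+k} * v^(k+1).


v = 0.952381
Year 0: k_p_x=1.0, q=0.057, term=0.054286
Year 1: k_p_x=0.943, q=0.018, term=0.015396
Year 2: k_p_x=0.926026, q=0.049, term=0.039197
Year 3: k_p_x=0.880651, q=0.043, term=0.031154
Year 4: k_p_x=0.842783, q=0.034, term=0.022452
A_x = 0.1625


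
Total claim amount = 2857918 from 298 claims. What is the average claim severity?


severity = total / number
= 2857918 / 298
= 9590.3289


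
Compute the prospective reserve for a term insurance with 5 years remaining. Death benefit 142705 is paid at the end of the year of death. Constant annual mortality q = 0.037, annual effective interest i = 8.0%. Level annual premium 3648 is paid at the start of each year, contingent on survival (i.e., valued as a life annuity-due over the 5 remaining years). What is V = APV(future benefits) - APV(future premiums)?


v = 1/(1+i) = 0.925926
APV(future benefits) per unit = sum_{k=0}^{4} k_p_x * q * v^(k+1) = 0.13799
APV(future benefits) = 142705 * 0.13799 = 19691.825
Life annuity-due factor ä_{x:5} = sum_{k=0}^{4} k_p_x * v^k = 4.027808
APV(future premiums) = 3648 * 4.027808 = 14693.4452
V = 19691.825 - 14693.4452
= 4998.3798


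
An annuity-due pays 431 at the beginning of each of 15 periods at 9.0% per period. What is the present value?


PV_due = PMT * (1-(1+i)^(-n))/i * (1+i)
PV_immediate = 3474.1567
PV_due = 3474.1567 * 1.09
= 3786.8308


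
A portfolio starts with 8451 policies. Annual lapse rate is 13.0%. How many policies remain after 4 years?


remaining = initial * (1 - lapse)^years
= 8451 * (1 - 0.13)^4
= 8451 * 0.572898
= 4841.5577


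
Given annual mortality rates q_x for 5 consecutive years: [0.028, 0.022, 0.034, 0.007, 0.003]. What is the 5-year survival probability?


p_k = 1 - q_k for each year
Survival = product of (1 - q_k)
= 0.972 * 0.978 * 0.966 * 0.993 * 0.997
= 0.9091


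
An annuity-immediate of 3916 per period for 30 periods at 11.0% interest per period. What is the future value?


FV = PMT * ((1+i)^n - 1) / i
= 3916 * ((1.11)^30 - 1) / 0.11
= 3916 * (22.892297 - 1) / 0.11
= 779365.758


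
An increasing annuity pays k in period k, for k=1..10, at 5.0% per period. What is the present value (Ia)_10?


(Ia)_n = sum_{k=1}^{n} k * v^k, v = 1/(1+i)
v = 0.952381
Sum computed term by term:
(Ia)_10 = 39.3738


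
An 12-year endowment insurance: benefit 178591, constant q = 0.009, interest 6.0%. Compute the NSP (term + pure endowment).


Term component = 12908.0444
Pure endowment = 12_p_x * v^12 * benefit = 0.897189 * 0.496969 * 178591 = 79629.326
NSP = 92537.3704


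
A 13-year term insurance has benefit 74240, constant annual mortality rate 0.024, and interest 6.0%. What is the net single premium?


NSP = benefit * sum_{k=0}^{n-1} k_p_x * q * v^(k+1)
With constant q=0.024, v=0.943396
Sum = 0.188035
NSP = 74240 * 0.188035
= 13959.704


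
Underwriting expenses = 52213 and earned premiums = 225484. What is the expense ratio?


Expense ratio = expenses / premiums
= 52213 / 225484
= 0.2316


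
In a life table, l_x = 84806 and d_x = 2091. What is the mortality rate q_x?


q_x = d_x / l_x
= 2091 / 84806
= 0.0247


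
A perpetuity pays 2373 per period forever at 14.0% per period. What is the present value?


PV = PMT / i
= 2373 / 0.14
= 16950.0


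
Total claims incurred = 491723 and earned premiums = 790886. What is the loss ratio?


Loss ratio = claims / premiums
= 491723 / 790886
= 0.6217


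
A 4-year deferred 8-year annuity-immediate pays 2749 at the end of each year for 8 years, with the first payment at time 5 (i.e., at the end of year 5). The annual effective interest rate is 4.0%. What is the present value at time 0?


PV at time 4 of the 8-year annuity-immediate:
a_n = 2749 * (1-(1+0.04)^(-8))/0.04 = 18508.3157
Discount back 4 years to time 0:
PV = 18508.3157 * (1+0.04)^(-4)
= 18508.3157 * 0.854804
= 15820.9858


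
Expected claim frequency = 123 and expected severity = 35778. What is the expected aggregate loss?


E[S] = E[N] * E[X]
= 123 * 35778
= 4.4007e+06


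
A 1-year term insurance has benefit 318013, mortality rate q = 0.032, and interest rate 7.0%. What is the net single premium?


NSP = benefit * q * v
v = 1/(1+i) = 0.934579
NSP = 318013 * 0.032 * 0.934579
= 9510.6692


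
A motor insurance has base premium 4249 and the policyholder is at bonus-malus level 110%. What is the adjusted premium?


adjusted = base * BM_level / 100
= 4249 * 110 / 100
= 4249 * 1.1
= 4673.9


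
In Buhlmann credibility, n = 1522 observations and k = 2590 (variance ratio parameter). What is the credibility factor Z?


Z = n / (n + k)
= 1522 / (1522 + 2590)
= 1522 / 4112
= 0.3701


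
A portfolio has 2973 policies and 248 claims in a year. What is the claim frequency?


frequency = claims / policies
= 248 / 2973
= 0.0834


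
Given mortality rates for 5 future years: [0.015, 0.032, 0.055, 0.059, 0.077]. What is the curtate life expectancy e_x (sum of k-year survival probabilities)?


e_x = sum_{k=1}^{n} k_p_x
k_p_x values:
  1_p_x = 0.985
  2_p_x = 0.95348
  3_p_x = 0.901039
  4_p_x = 0.847877
  5_p_x = 0.782591
e_x = 4.47


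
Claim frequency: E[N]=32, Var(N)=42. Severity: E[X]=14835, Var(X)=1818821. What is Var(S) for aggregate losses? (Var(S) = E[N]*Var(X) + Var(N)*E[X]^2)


Var(S) = E[N]*Var(X) + Var(N)*E[X]^2
= 32*1818821 + 42*14835^2
= 58202272 + 9243243450
= 9.3014e+09
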